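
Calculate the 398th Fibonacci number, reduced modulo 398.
1

Matrix identity: Q^n = [[F_(n+1), F_n], [F_n, F_(n-1)]] with Q = [[1,1],[1,0]].
n = 398 = 110001110₂. Square-and-multiply, entries mod 398:
Q^1 = [[1,1],[1,0]]
Q^3 = (Q^1)²·Q = [[3,2],[2,1]]
Q^6 = (Q^3)² = [[13,8],[8,5]]
Q^12 = (Q^6)² = [[233,144],[144,89]]
Q^24 = (Q^12)² = [[201,200],[200,1]]
Q^49 = (Q^24)²·Q = [[207,5],[5,202]]
Q^99 = (Q^49)²·Q = [[343,288],[288,55]]
Q^199 = (Q^99)²·Q = [[1,1],[1,0]]
Q^398 = (Q^199)² = [[2,1],[1,1]]
F_398 mod 398 = Q^398[0][1] = 1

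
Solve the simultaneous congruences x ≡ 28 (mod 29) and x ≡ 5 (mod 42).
173

Using Chinese Remainder Theorem:
M = 29 × 42 = 1218
M1 = 42, M2 = 29
y1 = 42^(-1) mod 29 = 9
y2 = 29^(-1) mod 42 = 29
x = (28×42×9 + 5×29×29) mod 1218 = 173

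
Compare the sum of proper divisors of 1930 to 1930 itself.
deficient

Proper divisors of 1930: sum = 1 + 2 + 5 + 10 + 193 + 386 + 965 = 1562
Since 1562 < 1930, 1930 is deficient.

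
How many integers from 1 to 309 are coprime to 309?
204

309 = 3 × 103
φ(n) = n × ∏(1 - 1/p) for each prime p dividing n
φ(309) = 309 × (1 - 1/3) × (1 - 1/103) = 204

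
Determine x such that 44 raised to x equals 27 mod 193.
180

Baby-step giant-step with step n = ⌈√193⌉ = 14.
Baby steps 44^j mod 193 (j:value) for j=0..13: 0:1, 1:44, 2:6, 3:71, 4:36, 5:40, 6:23, 7:47, 8:138, 9:89, 10:56, 11:148, 12:143, 13:116.
Giant-step multiplier: 44^(-14) ≡ 44^(192-14) = 44^178 ≡ 101 (mod 193).
Giant steps γ_i = 27·101^i mod 193: γ_0=27, γ_1=25, γ_2=16, γ_3=72, γ_4=131, γ_5=107, γ_6=192, γ_7=92, γ_8=28, γ_9=126, γ_10=181, γ_11=139, γ_12=143 (in table at j=12).
x = i·n + j = 12·14 + 12 = 180.
Check: 44^180 ≡ 27 (mod 193).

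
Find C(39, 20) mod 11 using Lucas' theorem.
0

Using Lucas' theorem:
Write n=39 and k=20 in base 11:
n in base 11: [3, 6]
k in base 11: [1, 9]
C(39,20) mod 11 = ∏ C(n_i, k_i) mod 11
Digit binomials (mod 11): C(3,1) = 3; C(6,9) = 0 (k_i > n_i)
Product: 3 × 0 = 0 ≡ 0 (mod 11)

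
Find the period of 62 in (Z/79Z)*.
13

79 is prime, so ord(62) divides φ(79) = 78.
Divisors of 78: 1, 2, 3, 6, 13, 26, 39, 78.
Repeated squaring: 62^1 ≡ 62, 62^2 ≡ 52, 62^4 ≡ 18, 62^8 ≡ 8, 62^16 ≡ 64, 62^32 ≡ 67, 62^64 ≡ 65 (mod 79).
Test 62^d mod 79 for each divisor d in increasing order:
62^1 ≡ 62
62^2 ≡ 52
62^3 = 62^2·62^1 ≡ 64
62^6 = 62^4·62^2 ≡ 67
62^13 = 62^8·62^4·62^1 ≡ 1  ← first divisor giving 1
The order is 13.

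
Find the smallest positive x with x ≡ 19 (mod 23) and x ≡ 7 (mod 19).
387

Using Chinese Remainder Theorem:
M = 23 × 19 = 437
M1 = 19, M2 = 23
y1 = 19^(-1) mod 23 = 17
y2 = 23^(-1) mod 19 = 5
x = (19×19×17 + 7×23×5) mod 437 = 387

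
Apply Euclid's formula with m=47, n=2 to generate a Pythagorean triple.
(2205, 188, 2213)

Euclid's formula: a = m² - n², b = 2mn, c = m² + n²
m = 47, n = 2
a = 47² - 2² = 2209 - 4 = 2205
b = 2 × 47 × 2 = 188
c = 47² + 2² = 2209 + 4 = 2213
Verification: 2205² + 188² = 4862025 + 35344 = 4897369 = 2213² ✓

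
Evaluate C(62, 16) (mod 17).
0

Using Lucas' theorem:
Write n=62 and k=16 in base 17:
n in base 17: [3, 11]
k in base 17: [0, 16]
C(62,16) mod 17 = ∏ C(n_i, k_i) mod 17
Digit binomials (mod 17): C(3,0) = 1; C(11,16) = 0 (k_i > n_i)
Product: 1 × 0 = 0 ≡ 0 (mod 17)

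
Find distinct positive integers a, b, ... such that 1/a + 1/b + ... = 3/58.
1/20 + 1/580

Greedy algorithm:
3/58: ceiling(58/3) = 20, use 1/20
1/580: ceiling(580/1) = 580, use 1/580
Result: 3/58 = 1/20 + 1/580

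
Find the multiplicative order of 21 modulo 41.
20

41 is prime, so ord(21) divides φ(41) = 40.
Divisors of 40: 1, 2, 4, 5, 8, 10, 20, 40.
Repeated squaring: 21^1 ≡ 21, 21^2 ≡ 31, 21^4 ≡ 18, 21^8 ≡ 37, 21^16 ≡ 16, 21^32 ≡ 10 (mod 41).
Test 21^d mod 41 for each divisor d in increasing order:
21^1 ≡ 21
21^2 ≡ 31
21^4 ≡ 18
21^5 = 21^4·21^1 ≡ 9
21^8 ≡ 37
21^10 = 21^8·21^2 ≡ 40
21^20 = 21^16·21^4 ≡ 1  ← first divisor giving 1
The order is 20.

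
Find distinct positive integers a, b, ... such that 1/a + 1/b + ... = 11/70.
1/7 + 1/70

Greedy algorithm:
11/70: ceiling(70/11) = 7, use 1/7
1/70: ceiling(70/1) = 70, use 1/70
Result: 11/70 = 1/7 + 1/70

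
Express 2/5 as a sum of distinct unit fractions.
1/3 + 1/15

Greedy algorithm:
2/5: ceiling(5/2) = 3, use 1/3
1/15: ceiling(15/1) = 15, use 1/15
Result: 2/5 = 1/3 + 1/15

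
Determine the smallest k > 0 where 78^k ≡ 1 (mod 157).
52

157 is prime, so ord(78) divides φ(157) = 156.
Divisors of 156: 1, 2, 3, 4, 6, 12, 13, 26, 39, 52, 78, 156.
Repeated squaring: 78^1 ≡ 78, 78^2 ≡ 118, 78^4 ≡ 108, 78^8 ≡ 46, 78^16 ≡ 75, 78^32 ≡ 130, 78^64 ≡ 101, 78^128 ≡ 153 (mod 157).
Test 78^d mod 157 for each divisor d in increasing order:
78^1 ≡ 78
78^2 ≡ 118
78^3 = 78^2·78^1 ≡ 98
78^4 ≡ 108
78^6 = 78^4·78^2 ≡ 27
78^12 = 78^8·78^4 ≡ 101
78^13 = 78^8·78^4·78^1 ≡ 28
78^26 = 78^16·78^8·78^2 ≡ 156
78^39 = 78^32·78^4·78^2·78^1 ≡ 129
78^52 = 78^32·78^16·78^4 ≡ 1  ← first divisor giving 1
The order is 52.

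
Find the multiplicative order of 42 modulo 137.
136

137 is prime, so ord(42) divides φ(137) = 136.
Divisors of 136: 1, 2, 4, 8, 17, 34, 68, 136.
Repeated squaring: 42^1 ≡ 42, 42^2 ≡ 120, 42^4 ≡ 15, 42^8 ≡ 88, 42^16 ≡ 72, 42^32 ≡ 115, 42^64 ≡ 73, 42^128 ≡ 123 (mod 137).
Test 42^d mod 137 for each divisor d in increasing order:
42^1 ≡ 42
42^2 ≡ 120
42^4 ≡ 15
42^8 ≡ 88
42^17 = 42^16·42^1 ≡ 10
42^34 = 42^32·42^2 ≡ 100
42^68 = 42^64·42^4 ≡ 136
42^136 = 42^128·42^8 ≡ 1  ← first divisor giving 1
The order is 136.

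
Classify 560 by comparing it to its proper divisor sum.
abundant

Proper divisors of 560: sum = 1 + 2 + 4 + 5 + 7 + 8 + 10 + 14 + ... + 80 + 112 + 140 + 280 (19 divisors) = 928
Since 928 > 560, 560 is abundant.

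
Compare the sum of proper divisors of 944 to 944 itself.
deficient

Proper divisors of 944: sum = 1 + 2 + 4 + 8 + 16 + 59 + 118 + 236 + 472 = 916
Since 916 < 944, 944 is deficient.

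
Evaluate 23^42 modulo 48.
1

Repeated squaring. Binary of 42 = 101010.
23^1 ≡ 23 (mod 48); 23^2 ≡ 1 (mod 48); 23^4 ≡ 1 (mod 48); 23^8 ≡ 1 (mod 48); 23^16 ≡ 1 (mod 48); 23^32 ≡ 1 (mod 48)
23^42 = 23^2 × 23^8 × 23^32 ≡ 1 (mod 48)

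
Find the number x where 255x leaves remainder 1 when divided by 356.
215

gcd(255, 356) = 1, so the inverse exists.
Extended Euclidean algorithm on (356, 255):
356 = 1 × 255 + 101  ⟹  101 = (1)·356 + (-1)·255
255 = 2 × 101 + 53  ⟹  53 = (-2)·356 + (3)·255
101 = 1 × 53 + 48  ⟹  48 = (3)·356 + (-4)·255
53 = 1 × 48 + 5  ⟹  5 = (-5)·356 + (7)·255
48 = 9 × 5 + 3  ⟹  3 = (48)·356 + (-67)·255
5 = 1 × 3 + 2  ⟹  2 = (-53)·356 + (74)·255
3 = 1 × 2 + 1  ⟹  1 = (101)·356 + (-141)·255
So (-141)·255 ≡ 1 (mod 356), i.e. 255^(-1) ≡ -141 ≡ 215 (mod 356).
Check: 255 × 215 = 54825 ≡ 1 (mod 356)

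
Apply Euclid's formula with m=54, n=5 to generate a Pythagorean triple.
(2891, 540, 2941)

Euclid's formula: a = m² - n², b = 2mn, c = m² + n²
m = 54, n = 5
a = 54² - 5² = 2916 - 25 = 2891
b = 2 × 54 × 5 = 540
c = 54² + 5² = 2916 + 25 = 2941
Verification: 2891² + 540² = 8357881 + 291600 = 8649481 = 2941² ✓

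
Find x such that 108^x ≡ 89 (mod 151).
31

Baby-step giant-step with step n = ⌈√151⌉ = 13.
Baby steps 108^j mod 151 (j:value) for j=0..12: 0:1, 1:108, 2:37, 3:70, 4:10, 5:23, 6:68, 7:96, 8:100, 9:79, 10:76, 11:54, 12:94.
Giant-step multiplier: 108^(-13) ≡ 108^(150-13) = 108^137 ≡ 82 (mod 151).
Giant steps γ_i = 89·82^i mod 151: γ_0=89, γ_1=50, γ_2=23 (in table at j=5).
x = i·n + j = 2·13 + 5 = 31.
Check: 108^31 ≡ 89 (mod 151).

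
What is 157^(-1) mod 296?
181

gcd(157, 296) = 1, so the inverse exists.
Extended Euclidean algorithm on (296, 157):
296 = 1 × 157 + 139  ⟹  139 = (1)·296 + (-1)·157
157 = 1 × 139 + 18  ⟹  18 = (-1)·296 + (2)·157
139 = 7 × 18 + 13  ⟹  13 = (8)·296 + (-15)·157
18 = 1 × 13 + 5  ⟹  5 = (-9)·296 + (17)·157
13 = 2 × 5 + 3  ⟹  3 = (26)·296 + (-49)·157
5 = 1 × 3 + 2  ⟹  2 = (-35)·296 + (66)·157
3 = 1 × 2 + 1  ⟹  1 = (61)·296 + (-115)·157
So (-115)·157 ≡ 1 (mod 296), i.e. 157^(-1) ≡ -115 ≡ 181 (mod 296).
Check: 157 × 181 = 28417 ≡ 1 (mod 296)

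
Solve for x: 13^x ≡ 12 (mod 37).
32

Baby-step giant-step with step n = ⌈√37⌉ = 7.
Baby steps 13^j mod 37 (j:value) for j=0..6: 0:1, 1:13, 2:21, 3:14, 4:34, 5:35, 6:11.
Giant-step multiplier: 13^(-7) ≡ 13^(36-7) = 13^29 ≡ 22 (mod 37).
Giant steps γ_i = 12·22^i mod 37: γ_0=12, γ_1=5, γ_2=36, γ_3=15, γ_4=34 (in table at j=4).
x = i·n + j = 4·7 + 4 = 32.
Check: 13^32 ≡ 12 (mod 37).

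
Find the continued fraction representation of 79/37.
[2; 7, 2, 2]

Euclidean algorithm steps:
79 = 2 × 37 + 5
37 = 7 × 5 + 2
5 = 2 × 2 + 1
2 = 2 × 1 + 0
Continued fraction: [2; 7, 2, 2]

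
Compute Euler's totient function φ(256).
128

256 = 2^8
φ(n) = n × ∏(1 - 1/p) for each prime p dividing n
φ(256) = 256 × (1 - 1/2) = 128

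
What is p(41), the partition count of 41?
44583

p(n) counts ways to write n as a sum of positive integers (order ignored).
Euler's pentagonal recurrence: p(k) = p(k-1) + p(k-2) - p(k-5) - p(k-7) + p(k-12) + p(k-15) - ... (offsets j(3j∓1)/2, signs ++--, p(0)=1, p(<0)=0).
DP table for k = 0..40: p(0)=1, p(1)=1, p(2)=2, p(3)=3, p(4)=5, p(5)=7, p(6)=11, p(7)=15, p(8)=22, p(9)=30, p(10)=42, p(11)=56, p(12)=77, p(13)=101, p(14)=135, p(15)=176, p(16)=231, p(17)=297, p(18)=385, p(19)=490, p(20)=627, p(21)=792, p(22)=1002, p(23)=1255, p(24)=1575, p(25)=1958, p(26)=2436, p(27)=3010, p(28)=3718, p(29)=4565, p(30)=5604, p(31)=6842, p(32)=8349, p(33)=10143, p(34)=12310, p(35)=14883, p(36)=17977, p(37)=21637, p(38)=26015, p(39)=31185, p(40)=37338.
Final step: p(41) = p(40) + p(39) - p(36) - p(34) + p(29) + p(26) - p(19) - p(15) + p(6) + p(1)
= 37338 + 31185 - 17977 - 12310 + 4565 + 2436 - 490 - 176 + 11 + 1
= 44583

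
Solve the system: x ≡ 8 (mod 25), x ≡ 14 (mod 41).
383

Using Chinese Remainder Theorem:
M = 25 × 41 = 1025
M1 = 41, M2 = 25
y1 = 41^(-1) mod 25 = 11
y2 = 25^(-1) mod 41 = 23
x = (8×41×11 + 14×25×23) mod 1025 = 383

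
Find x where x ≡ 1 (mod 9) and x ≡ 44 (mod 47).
91

Using Chinese Remainder Theorem:
M = 9 × 47 = 423
M1 = 47, M2 = 9
y1 = 47^(-1) mod 9 = 5
y2 = 9^(-1) mod 47 = 21
x = (1×47×5 + 44×9×21) mod 423 = 91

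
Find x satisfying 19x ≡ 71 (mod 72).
x ≡ 53 (mod 72)

gcd(19, 72) = 1, which divides 71, so solutions exist.
Find 19^(-1) mod 72 by the extended Euclidean algorithm:
72 = 3 × 19 + 15  ⟹  15 = (1)·72 + (-3)·19
19 = 1 × 15 + 4  ⟹  4 = (-1)·72 + (4)·19
15 = 3 × 4 + 3  ⟹  3 = (4)·72 + (-15)·19
4 = 1 × 3 + 1  ⟹  1 = (-5)·72 + (19)·19
So (19)·19 ≡ 1 (mod 72), i.e. 19^(-1) ≡ 19 (mod 72).
x ≡ 19 × 71 = 1349 ≡ 53 (mod 72).
Check: 19 × 53 = 1007 ≡ 71 (mod 72).
Unique solution: x ≡ 53 (mod 72)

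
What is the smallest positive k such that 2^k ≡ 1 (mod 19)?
18

19 is prime, so ord(2) divides φ(19) = 18.
Divisors of 18: 1, 2, 3, 6, 9, 18.
Repeated squaring: 2^1 ≡ 2, 2^2 ≡ 4, 2^4 ≡ 16, 2^8 ≡ 9, 2^16 ≡ 5 (mod 19).
Test 2^d mod 19 for each divisor d in increasing order:
2^1 ≡ 2
2^2 ≡ 4
2^3 = 2^2·2^1 ≡ 8
2^6 = 2^4·2^2 ≡ 7
2^9 = 2^8·2^1 ≡ 18
2^18 = 2^16·2^2 ≡ 1  ← first divisor giving 1
The order is 18.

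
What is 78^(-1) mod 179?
140

gcd(78, 179) = 1, so the inverse exists.
Extended Euclidean algorithm on (179, 78):
179 = 2 × 78 + 23  ⟹  23 = (1)·179 + (-2)·78
78 = 3 × 23 + 9  ⟹  9 = (-3)·179 + (7)·78
23 = 2 × 9 + 5  ⟹  5 = (7)·179 + (-16)·78
9 = 1 × 5 + 4  ⟹  4 = (-10)·179 + (23)·78
5 = 1 × 4 + 1  ⟹  1 = (17)·179 + (-39)·78
So (-39)·78 ≡ 1 (mod 179), i.e. 78^(-1) ≡ -39 ≡ 140 (mod 179).
Check: 78 × 140 = 10920 ≡ 1 (mod 179)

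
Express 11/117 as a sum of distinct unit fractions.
1/11 + 1/322 + 1/414414

Greedy algorithm:
11/117: ceiling(117/11) = 11, use 1/11
4/1287: ceiling(1287/4) = 322, use 1/322
1/414414: ceiling(414414/1) = 414414, use 1/414414
Result: 11/117 = 1/11 + 1/322 + 1/414414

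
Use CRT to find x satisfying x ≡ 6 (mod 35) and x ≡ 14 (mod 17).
286

Using Chinese Remainder Theorem:
M = 35 × 17 = 595
M1 = 17, M2 = 35
y1 = 17^(-1) mod 35 = 33
y2 = 35^(-1) mod 17 = 1
x = (6×17×33 + 14×35×1) mod 595 = 286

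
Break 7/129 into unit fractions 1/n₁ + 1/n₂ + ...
1/19 + 1/613 + 1/1502463

Greedy algorithm:
7/129: ceiling(129/7) = 19, use 1/19
4/2451: ceiling(2451/4) = 613, use 1/613
1/1502463: ceiling(1502463/1) = 1502463, use 1/1502463
Result: 7/129 = 1/19 + 1/613 + 1/1502463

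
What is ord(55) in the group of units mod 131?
65

131 is prime, so ord(55) divides φ(131) = 130.
Divisors of 130: 1, 2, 5, 10, 13, 26, 65, 130.
Repeated squaring: 55^1 ≡ 55, 55^2 ≡ 12, 55^4 ≡ 13, 55^8 ≡ 38, 55^16 ≡ 3, 55^32 ≡ 9, 55^64 ≡ 81, 55^128 ≡ 11 (mod 131).
Test 55^d mod 131 for each divisor d in increasing order:
55^1 ≡ 55
55^2 ≡ 12
55^5 = 55^4·55^1 ≡ 60
55^10 = 55^8·55^2 ≡ 63
55^13 = 55^8·55^4·55^1 ≡ 53
55^26 = 55^16·55^8·55^2 ≡ 58
55^65 = 55^64·55^1 ≡ 1  ← first divisor giving 1
The order is 65.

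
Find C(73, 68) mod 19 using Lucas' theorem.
17

Using Lucas' theorem:
Write n=73 and k=68 in base 19:
n in base 19: [3, 16]
k in base 19: [3, 11]
C(73,68) mod 19 = ∏ C(n_i, k_i) mod 19
Digit binomials (mod 19): C(3,3) = 1; C(16,11) = 4368 ≡ 17
Product: 1 × 17 = 17 ≡ 17 (mod 19)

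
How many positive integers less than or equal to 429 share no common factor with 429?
240

429 = 3 × 11 × 13
φ(n) = n × ∏(1 - 1/p) for each prime p dividing n
φ(429) = 429 × (1 - 1/3) × (1 - 1/11) × (1 - 1/13) = 240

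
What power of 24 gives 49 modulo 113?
64

Baby-step giant-step with step n = ⌈√113⌉ = 11.
Baby steps 24^j mod 113 (j:value) for j=0..10: 0:1, 1:24, 2:11, 3:38, 4:8, 5:79, 6:88, 7:78, 8:64, 9:67, 10:26.
Giant-step multiplier: 24^(-11) ≡ 24^(112-11) = 24^101 ≡ 23 (mod 113).
Giant steps γ_i = 49·23^i mod 113: γ_0=49, γ_1=110, γ_2=44, γ_3=108, γ_4=111, γ_5=67 (in table at j=9).
x = i·n + j = 5·11 + 9 = 64.
Check: 24^64 ≡ 49 (mod 113).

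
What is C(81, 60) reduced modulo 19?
2

Using Lucas' theorem:
Write n=81 and k=60 in base 19:
n in base 19: [4, 5]
k in base 19: [3, 3]
C(81,60) mod 19 = ∏ C(n_i, k_i) mod 19
Digit binomials (mod 19): C(4,3) = 4; C(5,3) = 10
Product: 4 × 10 = 40 ≡ 2 (mod 19)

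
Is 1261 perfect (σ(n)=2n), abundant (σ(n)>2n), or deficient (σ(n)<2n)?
deficient

Proper divisors of 1261: sum = 1 + 13 + 97 = 111
Since 111 < 1261, 1261 is deficient.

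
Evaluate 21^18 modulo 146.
119

Repeated squaring. Binary of 18 = 10010.
21^1 ≡ 21 (mod 146); 21^2 ≡ 3 (mod 146); 21^4 ≡ 9 (mod 146); 21^8 ≡ 81 (mod 146); 21^16 ≡ 137 (mod 146)
21^18 = 21^2 × 21^16 ≡ 119 (mod 146)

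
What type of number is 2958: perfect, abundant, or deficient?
abundant

Proper divisors of 2958: sum = 1 + 2 + 3 + 6 + 17 + 29 + 34 + 51 + 58 + 87 + 102 + 174 + 493 + 986 + 1479 = 3522
Since 3522 > 2958, 2958 is abundant.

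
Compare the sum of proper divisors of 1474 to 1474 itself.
deficient

Proper divisors of 1474: sum = 1 + 2 + 11 + 22 + 67 + 134 + 737 = 974
Since 974 < 1474, 1474 is deficient.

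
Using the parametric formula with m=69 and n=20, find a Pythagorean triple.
(4361, 2760, 5161)

Euclid's formula: a = m² - n², b = 2mn, c = m² + n²
m = 69, n = 20
a = 69² - 20² = 4761 - 400 = 4361
b = 2 × 69 × 20 = 2760
c = 69² + 20² = 4761 + 400 = 5161
Verification: 4361² + 2760² = 19018321 + 7617600 = 26635921 = 5161² ✓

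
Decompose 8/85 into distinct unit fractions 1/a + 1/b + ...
1/11 + 1/312 + 1/291720

Greedy algorithm:
8/85: ceiling(85/8) = 11, use 1/11
3/935: ceiling(935/3) = 312, use 1/312
1/291720: ceiling(291720/1) = 291720, use 1/291720
Result: 8/85 = 1/11 + 1/312 + 1/291720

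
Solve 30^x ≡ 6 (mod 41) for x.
7

Baby-step giant-step with step n = ⌈√41⌉ = 7.
Baby steps 30^j mod 41 (j:value) for j=0..6: 0:1, 1:30, 2:39, 3:22, 4:4, 5:38, 6:33.
Giant-step multiplier: 30^(-7) ≡ 30^(40-7) = 30^33 ≡ 7 (mod 41).
Giant steps γ_i = 6·7^i mod 41: γ_0=6, γ_1=1 (in table at j=0).
x = i·n + j = 1·7 + 0 = 7.
Check: 30^7 ≡ 6 (mod 41).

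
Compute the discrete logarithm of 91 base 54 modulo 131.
82

Baby-step giant-step with step n = ⌈√131⌉ = 12.
Baby steps 54^j mod 131 (j:value) for j=0..11: 0:1, 1:54, 2:34, 3:2, 4:108, 5:68, 6:4, 7:85, 8:5, 9:8, 10:39, 11:10.
Giant-step multiplier: 54^(-12) ≡ 54^(130-12) = 54^118 ≡ 41 (mod 131).
Giant steps γ_i = 91·41^i mod 131: γ_0=91, γ_1=63, γ_2=94, γ_3=55, γ_4=28, γ_5=100, γ_6=39 (in table at j=10).
x = i·n + j = 6·12 + 10 = 82.
Check: 54^82 ≡ 91 (mod 131).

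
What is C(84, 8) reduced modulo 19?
1

Using Lucas' theorem:
Write n=84 and k=8 in base 19:
n in base 19: [4, 8]
k in base 19: [0, 8]
C(84,8) mod 19 = ∏ C(n_i, k_i) mod 19
Digit binomials (mod 19): C(4,0) = 1; C(8,8) = 1
Product: 1 × 1 = 1 ≡ 1 (mod 19)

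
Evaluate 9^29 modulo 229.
3

Repeated squaring. Binary of 29 = 11101.
9^1 ≡ 9 (mod 229); 9^2 ≡ 81 (mod 229); 9^4 ≡ 149 (mod 229); 9^8 ≡ 217 (mod 229); 9^16 ≡ 144 (mod 229)
9^29 = 9^1 × 9^4 × 9^8 × 9^16 ≡ 3 (mod 229)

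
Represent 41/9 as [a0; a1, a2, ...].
[4; 1, 1, 4]

Euclidean algorithm steps:
41 = 4 × 9 + 5
9 = 1 × 5 + 4
5 = 1 × 4 + 1
4 = 4 × 1 + 0
Continued fraction: [4; 1, 1, 4]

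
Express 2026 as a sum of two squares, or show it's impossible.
1² + 45² (a=1, b=45)

Factorization: 2026 = 2 × 1013
By Fermat: n is sum of two squares iff every prime p ≡ 3 (mod 4) appears to even power.
All primes ≡ 3 (mod 4) appear to even power.
Search a = 0, 1, 2, … for 2026 - a² a perfect square: first hit at a = 1: 2026 - 1 = 2025 = 45².
2026 = 1² + 45² = 1 + 2025 ✓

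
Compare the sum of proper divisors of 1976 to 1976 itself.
abundant

Proper divisors of 1976: sum = 1 + 2 + 4 + 8 + 13 + 19 + 26 + 38 + 52 + 76 + 104 + 152 + 247 + 494 + 988 = 2224
Since 2224 > 1976, 1976 is abundant.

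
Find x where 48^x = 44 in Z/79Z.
32

Baby-step giant-step with step n = ⌈√79⌉ = 9.
Baby steps 48^j mod 79 (j:value) for j=0..8: 0:1, 1:48, 2:13, 3:71, 4:11, 5:54, 6:64, 7:70, 8:42.
Giant-step multiplier: 48^(-9) ≡ 48^(78-9) = 48^69 ≡ 27 (mod 79).
Giant steps γ_i = 44·27^i mod 79: γ_0=44, γ_1=3, γ_2=2, γ_3=54 (in table at j=5).
x = i·n + j = 3·9 + 5 = 32.
Check: 48^32 ≡ 44 (mod 79).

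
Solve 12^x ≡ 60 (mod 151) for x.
123

Baby-step giant-step with step n = ⌈√151⌉ = 13.
Baby steps 12^j mod 151 (j:value) for j=0..12: 0:1, 1:12, 2:144, 3:67, 4:49, 5:135, 6:110, 7:112, 8:136, 9:122, 10:105, 11:52, 12:20.
Giant-step multiplier: 12^(-13) ≡ 12^(150-13) = 12^137 ≡ 56 (mod 151).
Giant steps γ_i = 60·56^i mod 151: γ_0=60, γ_1=38, γ_2=14, γ_3=29, γ_4=114, γ_5=42, γ_6=87, γ_7=40, γ_8=126, γ_9=110 (in table at j=6).
x = i·n + j = 9·13 + 6 = 123.
Check: 12^123 ≡ 60 (mod 151).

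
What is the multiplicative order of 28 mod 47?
23

47 is prime, so ord(28) divides φ(47) = 46.
Divisors of 46: 1, 2, 23, 46.
Repeated squaring: 28^1 ≡ 28, 28^2 ≡ 32, 28^4 ≡ 37, 28^8 ≡ 6, 28^16 ≡ 36, 28^32 ≡ 27 (mod 47).
Test 28^d mod 47 for each divisor d in increasing order:
28^1 ≡ 28
28^2 ≡ 32
28^23 = 28^16·28^4·28^2·28^1 ≡ 1  ← first divisor giving 1
The order is 23.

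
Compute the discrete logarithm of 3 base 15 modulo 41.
35

Baby-step giant-step with step n = ⌈√41⌉ = 7.
Baby steps 15^j mod 41 (j:value) for j=0..6: 0:1, 1:15, 2:20, 3:13, 4:31, 5:14, 6:5.
Giant-step multiplier: 15^(-7) ≡ 15^(40-7) = 15^33 ≡ 35 (mod 41).
Giant steps γ_i = 3·35^i mod 41: γ_0=3, γ_1=23, γ_2=26, γ_3=8, γ_4=34, γ_5=1 (in table at j=0).
x = i·n + j = 5·7 + 0 = 35.
Check: 15^35 ≡ 3 (mod 41).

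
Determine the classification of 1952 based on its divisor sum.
abundant

Proper divisors of 1952: sum = 1 + 2 + 4 + 8 + 16 + 32 + 61 + 122 + 244 + 488 + 976 = 1954
Since 1954 > 1952, 1952 is abundant.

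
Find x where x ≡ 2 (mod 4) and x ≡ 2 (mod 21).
2

Using Chinese Remainder Theorem:
M = 4 × 21 = 84
M1 = 21, M2 = 4
y1 = 21^(-1) mod 4 = 1
y2 = 4^(-1) mod 21 = 16
x = (2×21×1 + 2×4×16) mod 84 = 2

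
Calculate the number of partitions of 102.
241265379

p(n) counts ways to write n as a sum of positive integers (order ignored).
Euler's pentagonal recurrence: p(k) = p(k-1) + p(k-2) - p(k-5) - p(k-7) + p(k-12) + p(k-15) - ... (offsets j(3j∓1)/2, signs ++--, p(0)=1, p(<0)=0).
DP table for k = 0..101: p(0)=1, p(1)=1, p(2)=2, p(3)=3, p(4)=5, p(5)=7, p(6)=11, p(7)=15, p(8)=22, p(9)=30, p(10)=42, p(11)=56, p(12)=77, p(13)=101, p(14)=135, p(15)=176, p(16)=231, p(17)=297, p(18)=385, p(19)=490, p(20)=627, p(21)=792, p(22)=1002, p(23)=1255, p(24)=1575, p(25)=1958, p(26)=2436, p(27)=3010, p(28)=3718, p(29)=4565, p(30)=5604, p(31)=6842, p(32)=8349, p(33)=10143, p(34)=12310, p(35)=14883, p(36)=17977, p(37)=21637, p(38)=26015, p(39)=31185, p(40)=37338, p(41)=44583, p(42)=53174, p(43)=63261, p(44)=75175, p(45)=89134, p(46)=105558, p(47)=124754, p(48)=147273, p(49)=173525, p(50)=204226, p(51)=239943, p(52)=281589, p(53)=329931, p(54)=386155, p(55)=451276, p(56)=526823, p(57)=614154, p(58)=715220, p(59)=831820, p(60)=966467, p(61)=1121505, p(62)=1300156, p(63)=1505499, p(64)=1741630, p(65)=2012558, p(66)=2323520, p(67)=2679689, p(68)=3087735, p(69)=3554345, p(70)=4087968, p(71)=4697205, p(72)=5392783, p(73)=6185689, p(74)=7089500, p(75)=8118264, p(76)=9289091, p(77)=10619863, p(78)=12132164, p(79)=13848650, p(80)=15796476, p(81)=18004327, p(82)=20506255, p(83)=23338469, p(84)=26543660, p(85)=30167357, p(86)=34262962, p(87)=38887673, p(88)=44108109, p(89)=49995925, p(90)=56634173, p(91)=64112359, p(92)=72533807, p(93)=82010177, p(94)=92669720, p(95)=104651419, p(96)=118114304, p(97)=133230930, p(98)=150198136, p(99)=169229875, p(100)=190569292, p(101)=214481126.
Final step: p(102) = p(101) + p(100) - p(97) - p(95) + p(90) + p(87) - p(80) - p(76) + p(67) + p(62) - p(51) - p(45) + p(32) + p(25) - p(10) - p(2)
= 214481126 + 190569292 - 133230930 - 104651419 + 56634173 + 38887673 - 15796476 - 9289091 + 2679689 + 1300156 - 239943 - 89134 + 8349 + 1958 - 42 - 2
= 241265379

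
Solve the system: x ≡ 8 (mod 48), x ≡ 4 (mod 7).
200

Using Chinese Remainder Theorem:
M = 48 × 7 = 336
M1 = 7, M2 = 48
y1 = 7^(-1) mod 48 = 7
y2 = 48^(-1) mod 7 = 6
x = (8×7×7 + 4×48×6) mod 336 = 200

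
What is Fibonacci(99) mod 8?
2

Matrix identity: Q^n = [[F_(n+1), F_n], [F_n, F_(n-1)]] with Q = [[1,1],[1,0]].
n = 99 = 1100011₂. Square-and-multiply, entries mod 8:
Q^1 = [[1,1],[1,0]]
Q^3 = (Q^1)²·Q = [[3,2],[2,1]]
Q^6 = (Q^3)² = [[5,0],[0,5]]
Q^12 = (Q^6)² = [[1,0],[0,1]]
Q^24 = (Q^12)² = [[1,0],[0,1]]
Q^49 = (Q^24)²·Q = [[1,1],[1,0]]
Q^99 = (Q^49)²·Q = [[3,2],[2,1]]
F_99 mod 8 = Q^99[0][1] = 2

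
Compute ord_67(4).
33

67 is prime, so ord(4) divides φ(67) = 66.
Divisors of 66: 1, 2, 3, 6, 11, 22, 33, 66.
Repeated squaring: 4^1 ≡ 4, 4^2 ≡ 16, 4^4 ≡ 55, 4^8 ≡ 10, 4^16 ≡ 33, 4^32 ≡ 17, 4^64 ≡ 21 (mod 67).
Test 4^d mod 67 for each divisor d in increasing order:
4^1 ≡ 4
4^2 ≡ 16
4^3 = 4^2·4^1 ≡ 64
4^6 = 4^4·4^2 ≡ 9
4^11 = 4^8·4^2·4^1 ≡ 37
4^22 = 4^16·4^4·4^2 ≡ 29
4^33 = 4^32·4^1 ≡ 1  ← first divisor giving 1
The order is 33.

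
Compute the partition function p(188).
1398341745571

p(n) counts ways to write n as a sum of positive integers (order ignored).
Euler's pentagonal recurrence: p(k) = p(k-1) + p(k-2) - p(k-5) - p(k-7) + p(k-12) + p(k-15) - ... (offsets j(3j∓1)/2, signs ++--, p(0)=1, p(<0)=0).
DP table for k = 0..187: p(0)=1, p(1)=1, p(2)=2, p(3)=3, p(4)=5, p(5)=7, p(6)=11, p(7)=15, p(8)=22, p(9)=30, p(10)=42, p(11)=56, p(12)=77, p(13)=101, p(14)=135, p(15)=176, p(16)=231, p(17)=297, p(18)=385, p(19)=490, p(20)=627, p(21)=792, p(22)=1002, p(23)=1255, p(24)=1575, p(25)=1958, p(26)=2436, p(27)=3010, p(28)=3718, p(29)=4565, p(30)=5604, p(31)=6842, p(32)=8349, p(33)=10143, p(34)=12310, p(35)=14883, p(36)=17977, p(37)=21637, p(38)=26015, p(39)=31185, p(40)=37338, p(41)=44583, p(42)=53174, p(43)=63261, p(44)=75175, p(45)=89134, p(46)=105558, p(47)=124754, p(48)=147273, p(49)=173525, p(50)=204226, p(51)=239943, p(52)=281589, p(53)=329931, p(54)=386155, p(55)=451276, p(56)=526823, p(57)=614154, p(58)=715220, p(59)=831820, p(60)=966467, p(61)=1121505, p(62)=1300156, p(63)=1505499, p(64)=1741630, p(65)=2012558, p(66)=2323520, p(67)=2679689, p(68)=3087735, p(69)=3554345, p(70)=4087968, p(71)=4697205, p(72)=5392783, p(73)=6185689, p(74)=7089500, p(75)=8118264, p(76)=9289091, p(77)=10619863, p(78)=12132164, p(79)=13848650, p(80)=15796476, p(81)=18004327, p(82)=20506255, p(83)=23338469, p(84)=26543660, p(85)=30167357, p(86)=34262962, p(87)=38887673, p(88)=44108109, p(89)=49995925, p(90)=56634173, p(91)=64112359, p(92)=72533807, p(93)=82010177, p(94)=92669720, p(95)=104651419, p(96)=118114304, p(97)=133230930, p(98)=150198136, p(99)=169229875, p(100)=190569292, p(101)=214481126, p(102)=241265379, p(103)=271248950, p(104)=304801365, p(105)=342325709, p(106)=384276336, p(107)=431149389, p(108)=483502844, p(109)=541946240, p(110)=607163746, p(111)=679903203, p(112)=761002156, p(113)=851376628, p(114)=952050665, p(115)=1064144451, p(116)=1188908248, p(117)=1327710076, p(118)=1482074143, p(119)=1653668665, p(120)=1844349560, p(121)=2056148051, p(122)=2291320912, p(123)=2552338241, p(124)=2841940500, p(125)=3163127352, p(126)=3519222692, p(127)=3913864295, p(128)=4351078600, p(129)=4835271870, p(130)=5371315400, p(131)=5964539504, p(132)=6620830889, p(133)=7346629512, p(134)=8149040695, p(135)=9035836076, p(136)=10015581680, p(137)=11097645016, p(138)=12292341831, p(139)=13610949895, p(140)=15065878135, p(141)=16670689208, p(142)=18440293320, p(143)=20390982757, p(144)=22540654445, p(145)=24908858009, p(146)=27517052599, p(147)=30388671978, p(148)=33549419497, p(149)=37027355200, p(150)=40853235313, p(151)=45060624582, p(152)=49686288421, p(153)=54770336324, p(154)=60356673280, p(155)=66493182097, p(156)=73232243759, p(157)=80630964769, p(158)=88751778802, p(159)=97662728555, p(160)=107438159466, p(161)=118159068427, p(162)=129913904637, p(163)=142798995930, p(164)=156919475295, p(165)=172389800255, p(166)=189334822579, p(167)=207890420102, p(168)=228204732751, p(169)=250438925115, p(170)=274768617130, p(171)=301384802048, p(172)=330495499613, p(173)=362326859895, p(174)=397125074750, p(175)=435157697830, p(176)=476715857290, p(177)=522115831195, p(178)=571701605655, p(179)=625846753120, p(180)=684957390936, p(181)=749474411781, p(182)=819876908323, p(183)=896684817527, p(184)=980462880430, p(185)=1071823774337, p(186)=1171432692373, p(187)=1280011042268.
Final step: p(188) = p(187) + p(186) - p(183) - p(181) + p(176) + p(173) - p(166) - p(162) + p(153) + p(148) - p(137) - p(131) + p(118) + p(111) - p(96) - p(88) + p(71) + p(62) - p(43) - p(33) + p(12) + p(1)
= 1280011042268 + 1171432692373 - 896684817527 - 749474411781 + 476715857290 + 362326859895 - 189334822579 - 129913904637 + 54770336324 + 33549419497 - 11097645016 - 5964539504 + 1482074143 + 679903203 - 118114304 - 44108109 + 4697205 + 1300156 - 63261 - 10143 + 77 + 1
= 1398341745571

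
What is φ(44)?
20

44 = 2^2 × 11
φ(n) = n × ∏(1 - 1/p) for each prime p dividing n
φ(44) = 44 × (1 - 1/2) × (1 - 1/11) = 20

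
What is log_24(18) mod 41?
32

Baby-step giant-step with step n = ⌈√41⌉ = 7.
Baby steps 24^j mod 41 (j:value) for j=0..6: 0:1, 1:24, 2:2, 3:7, 4:4, 5:14, 6:8.
Giant-step multiplier: 24^(-7) ≡ 24^(40-7) = 24^33 ≡ 22 (mod 41).
Giant steps γ_i = 18·22^i mod 41: γ_0=18, γ_1=27, γ_2=20, γ_3=30, γ_4=4 (in table at j=4).
x = i·n + j = 4·7 + 4 = 32.
Check: 24^32 ≡ 18 (mod 41).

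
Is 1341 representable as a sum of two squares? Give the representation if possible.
21² + 30² (a=21, b=30)

Factorization: 1341 = 3^2 × 149
By Fermat: n is sum of two squares iff every prime p ≡ 3 (mod 4) appears to even power.
All primes ≡ 3 (mod 4) appear to even power.
Search a = 0, 1, 2, … for 1341 - a² a perfect square: first hit at a = 21: 1341 - 441 = 900 = 30².
1341 = 21² + 30² = 441 + 900 ✓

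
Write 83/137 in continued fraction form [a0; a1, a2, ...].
[0; 1, 1, 1, 1, 6, 4]

Euclidean algorithm steps:
83 = 0 × 137 + 83
137 = 1 × 83 + 54
83 = 1 × 54 + 29
54 = 1 × 29 + 25
29 = 1 × 25 + 4
25 = 6 × 4 + 1
4 = 4 × 1 + 0
Continued fraction: [0; 1, 1, 1, 1, 6, 4]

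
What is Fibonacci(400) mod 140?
35

Matrix identity: Q^n = [[F_(n+1), F_n], [F_n, F_(n-1)]] with Q = [[1,1],[1,0]].
n = 400 = 110010000₂. Square-and-multiply, entries mod 140:
Q^1 = [[1,1],[1,0]]
Q^3 = (Q^1)²·Q = [[3,2],[2,1]]
Q^6 = (Q^3)² = [[13,8],[8,5]]
Q^12 = (Q^6)² = [[93,4],[4,89]]
Q^25 = (Q^12)²·Q = [[13,125],[125,28]]
Q^50 = (Q^25)² = [[114,85],[85,29]]
Q^100 = (Q^50)² = [[61,115],[115,86]]
Q^200 = (Q^100)² = [[6,105],[105,41]]
Q^400 = (Q^200)² = [[1,35],[35,106]]
F_400 mod 140 = Q^400[0][1] = 35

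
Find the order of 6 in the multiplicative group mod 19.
9

19 is prime, so ord(6) divides φ(19) = 18.
Divisors of 18: 1, 2, 3, 6, 9, 18.
Repeated squaring: 6^1 ≡ 6, 6^2 ≡ 17, 6^4 ≡ 4, 6^8 ≡ 16, 6^16 ≡ 9 (mod 19).
Test 6^d mod 19 for each divisor d in increasing order:
6^1 ≡ 6
6^2 ≡ 17
6^3 = 6^2·6^1 ≡ 7
6^6 = 6^4·6^2 ≡ 11
6^9 = 6^8·6^1 ≡ 1  ← first divisor giving 1
The order is 9.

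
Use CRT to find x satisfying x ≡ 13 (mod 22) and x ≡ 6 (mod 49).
937

Using Chinese Remainder Theorem:
M = 22 × 49 = 1078
M1 = 49, M2 = 22
y1 = 49^(-1) mod 22 = 9
y2 = 22^(-1) mod 49 = 29
x = (13×49×9 + 6×22×29) mod 1078 = 937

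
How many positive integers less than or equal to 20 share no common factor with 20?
8

20 = 2^2 × 5
φ(n) = n × ∏(1 - 1/p) for each prime p dividing n
φ(20) = 20 × (1 - 1/2) × (1 - 1/5) = 8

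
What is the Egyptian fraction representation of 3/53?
1/18 + 1/954

Greedy algorithm:
3/53: ceiling(53/3) = 18, use 1/18
1/954: ceiling(954/1) = 954, use 1/954
Result: 3/53 = 1/18 + 1/954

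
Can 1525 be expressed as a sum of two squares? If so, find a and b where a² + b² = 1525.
2² + 39² (a=2, b=39)

Factorization: 1525 = 5^2 × 61
By Fermat: n is sum of two squares iff every prime p ≡ 3 (mod 4) appears to even power.
All primes ≡ 3 (mod 4) appear to even power.
Search a = 0, 1, 2, … for 1525 - a² a perfect square: first hit at a = 2: 1525 - 4 = 1521 = 39².
1525 = 2² + 39² = 4 + 1521 ✓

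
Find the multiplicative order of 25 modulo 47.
23

47 is prime, so ord(25) divides φ(47) = 46.
Divisors of 46: 1, 2, 23, 46.
Repeated squaring: 25^1 ≡ 25, 25^2 ≡ 14, 25^4 ≡ 8, 25^8 ≡ 17, 25^16 ≡ 7, 25^32 ≡ 2 (mod 47).
Test 25^d mod 47 for each divisor d in increasing order:
25^1 ≡ 25
25^2 ≡ 14
25^23 = 25^16·25^4·25^2·25^1 ≡ 1  ← first divisor giving 1
The order is 23.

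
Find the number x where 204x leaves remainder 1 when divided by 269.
120

gcd(204, 269) = 1, so the inverse exists.
Extended Euclidean algorithm on (269, 204):
269 = 1 × 204 + 65  ⟹  65 = (1)·269 + (-1)·204
204 = 3 × 65 + 9  ⟹  9 = (-3)·269 + (4)·204
65 = 7 × 9 + 2  ⟹  2 = (22)·269 + (-29)·204
9 = 4 × 2 + 1  ⟹  1 = (-91)·269 + (120)·204
So (120)·204 ≡ 1 (mod 269), i.e. 204^(-1) ≡ 120 (mod 269).
Check: 204 × 120 = 24480 ≡ 1 (mod 269)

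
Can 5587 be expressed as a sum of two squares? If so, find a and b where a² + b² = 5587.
Not possible

Factorization: 5587 = 37 × 151
By Fermat: n is sum of two squares iff every prime p ≡ 3 (mod 4) appears to even power.
Prime(s) ≡ 3 (mod 4) with odd exponent: [(151, 1)]
Therefore 5587 cannot be expressed as a² + b².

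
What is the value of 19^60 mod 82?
81

Repeated squaring. Binary of 60 = 111100.
19^1 ≡ 19 (mod 82); 19^2 ≡ 33 (mod 82); 19^4 ≡ 23 (mod 82); 19^8 ≡ 37 (mod 82); 19^16 ≡ 57 (mod 82); 19^32 ≡ 51 (mod 82)
19^60 = 19^4 × 19^8 × 19^16 × 19^32 ≡ 81 (mod 82)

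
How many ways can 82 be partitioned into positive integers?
20506255

p(n) counts ways to write n as a sum of positive integers (order ignored).
Euler's pentagonal recurrence: p(k) = p(k-1) + p(k-2) - p(k-5) - p(k-7) + p(k-12) + p(k-15) - ... (offsets j(3j∓1)/2, signs ++--, p(0)=1, p(<0)=0).
DP table for k = 0..81: p(0)=1, p(1)=1, p(2)=2, p(3)=3, p(4)=5, p(5)=7, p(6)=11, p(7)=15, p(8)=22, p(9)=30, p(10)=42, p(11)=56, p(12)=77, p(13)=101, p(14)=135, p(15)=176, p(16)=231, p(17)=297, p(18)=385, p(19)=490, p(20)=627, p(21)=792, p(22)=1002, p(23)=1255, p(24)=1575, p(25)=1958, p(26)=2436, p(27)=3010, p(28)=3718, p(29)=4565, p(30)=5604, p(31)=6842, p(32)=8349, p(33)=10143, p(34)=12310, p(35)=14883, p(36)=17977, p(37)=21637, p(38)=26015, p(39)=31185, p(40)=37338, p(41)=44583, p(42)=53174, p(43)=63261, p(44)=75175, p(45)=89134, p(46)=105558, p(47)=124754, p(48)=147273, p(49)=173525, p(50)=204226, p(51)=239943, p(52)=281589, p(53)=329931, p(54)=386155, p(55)=451276, p(56)=526823, p(57)=614154, p(58)=715220, p(59)=831820, p(60)=966467, p(61)=1121505, p(62)=1300156, p(63)=1505499, p(64)=1741630, p(65)=2012558, p(66)=2323520, p(67)=2679689, p(68)=3087735, p(69)=3554345, p(70)=4087968, p(71)=4697205, p(72)=5392783, p(73)=6185689, p(74)=7089500, p(75)=8118264, p(76)=9289091, p(77)=10619863, p(78)=12132164, p(79)=13848650, p(80)=15796476, p(81)=18004327.
Final step: p(82) = p(81) + p(80) - p(77) - p(75) + p(70) + p(67) - p(60) - p(56) + p(47) + p(42) - p(31) - p(25) + p(12) + p(5)
= 18004327 + 15796476 - 10619863 - 8118264 + 4087968 + 2679689 - 966467 - 526823 + 124754 + 53174 - 6842 - 1958 + 77 + 7
= 20506255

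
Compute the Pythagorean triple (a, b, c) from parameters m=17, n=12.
(145, 408, 433)

Euclid's formula: a = m² - n², b = 2mn, c = m² + n²
m = 17, n = 12
a = 17² - 12² = 289 - 144 = 145
b = 2 × 17 × 12 = 408
c = 17² + 12² = 289 + 144 = 433
Verification: 145² + 408² = 21025 + 166464 = 187489 = 433² ✓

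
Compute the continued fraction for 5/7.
[0; 1, 2, 2]

Euclidean algorithm steps:
5 = 0 × 7 + 5
7 = 1 × 5 + 2
5 = 2 × 2 + 1
2 = 2 × 1 + 0
Continued fraction: [0; 1, 2, 2]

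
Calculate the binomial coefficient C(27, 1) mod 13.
1

Using Lucas' theorem:
Write n=27 and k=1 in base 13:
n in base 13: [2, 1]
k in base 13: [0, 1]
C(27,1) mod 13 = ∏ C(n_i, k_i) mod 13
Digit binomials (mod 13): C(2,0) = 1; C(1,1) = 1
Product: 1 × 1 = 1 ≡ 1 (mod 13)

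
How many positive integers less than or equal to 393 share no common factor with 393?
260

393 = 3 × 131
φ(n) = n × ∏(1 - 1/p) for each prime p dividing n
φ(393) = 393 × (1 - 1/3) × (1 - 1/131) = 260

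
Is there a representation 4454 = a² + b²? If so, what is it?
Not possible

Factorization: 4454 = 2 × 17 × 131
By Fermat: n is sum of two squares iff every prime p ≡ 3 (mod 4) appears to even power.
Prime(s) ≡ 3 (mod 4) with odd exponent: [(131, 1)]
Therefore 4454 cannot be expressed as a² + b².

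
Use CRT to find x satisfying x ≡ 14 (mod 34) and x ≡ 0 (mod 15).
150

Using Chinese Remainder Theorem:
M = 34 × 15 = 510
M1 = 15, M2 = 34
y1 = 15^(-1) mod 34 = 25
y2 = 34^(-1) mod 15 = 4
x = (14×15×25 + 0×34×4) mod 510 = 150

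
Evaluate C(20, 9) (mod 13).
0

Using Lucas' theorem:
Write n=20 and k=9 in base 13:
n in base 13: [1, 7]
k in base 13: [0, 9]
C(20,9) mod 13 = ∏ C(n_i, k_i) mod 13
Digit binomials (mod 13): C(1,0) = 1; C(7,9) = 0 (k_i > n_i)
Product: 1 × 0 = 0 ≡ 0 (mod 13)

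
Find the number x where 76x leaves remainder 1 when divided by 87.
79

gcd(76, 87) = 1, so the inverse exists.
Extended Euclidean algorithm on (87, 76):
87 = 1 × 76 + 11  ⟹  11 = (1)·87 + (-1)·76
76 = 6 × 11 + 10  ⟹  10 = (-6)·87 + (7)·76
11 = 1 × 10 + 1  ⟹  1 = (7)·87 + (-8)·76
So (-8)·76 ≡ 1 (mod 87), i.e. 76^(-1) ≡ -8 ≡ 79 (mod 87).
Check: 76 × 79 = 6004 ≡ 1 (mod 87)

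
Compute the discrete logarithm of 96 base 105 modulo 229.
173

Baby-step giant-step with step n = ⌈√229⌉ = 16.
Baby steps 105^j mod 229 (j:value) for j=0..15: 0:1, 1:105, 2:33, 3:30, 4:173, 5:74, 6:213, 7:152, 8:159, 9:207, 10:209, 11:190, 12:27, 13:87, 14:204, 15:123.
Giant-step multiplier: 105^(-16) ≡ 105^(228-16) = 105^212 ≡ 151 (mod 229).
Giant steps γ_i = 96·151^i mod 229: γ_0=96, γ_1=69, γ_2=114, γ_3=39, γ_4=164, γ_5=32, γ_6=23, γ_7=38, γ_8=13, γ_9=131, γ_10=87 (in table at j=13).
x = i·n + j = 10·16 + 13 = 173.
Check: 105^173 ≡ 96 (mod 229).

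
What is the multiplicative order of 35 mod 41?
40

41 is prime, so ord(35) divides φ(41) = 40.
Divisors of 40: 1, 2, 4, 5, 8, 10, 20, 40.
Repeated squaring: 35^1 ≡ 35, 35^2 ≡ 36, 35^4 ≡ 25, 35^8 ≡ 10, 35^16 ≡ 18, 35^32 ≡ 37 (mod 41).
Test 35^d mod 41 for each divisor d in increasing order:
35^1 ≡ 35
35^2 ≡ 36
35^4 ≡ 25
35^5 = 35^4·35^1 ≡ 14
35^8 ≡ 10
35^10 = 35^8·35^2 ≡ 32
35^20 = 35^16·35^4 ≡ 40
35^40 = 35^32·35^8 ≡ 1  ← first divisor giving 1
The order is 40.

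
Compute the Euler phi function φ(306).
96

306 = 2 × 3^2 × 17
φ(n) = n × ∏(1 - 1/p) for each prime p dividing n
φ(306) = 306 × (1 - 1/2) × (1 - 1/3) × (1 - 1/17) = 96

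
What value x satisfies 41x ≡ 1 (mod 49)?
6

gcd(41, 49) = 1, so the inverse exists.
Extended Euclidean algorithm on (49, 41):
49 = 1 × 41 + 8  ⟹  8 = (1)·49 + (-1)·41
41 = 5 × 8 + 1  ⟹  1 = (-5)·49 + (6)·41
So (6)·41 ≡ 1 (mod 49), i.e. 41^(-1) ≡ 6 (mod 49).
Check: 41 × 6 = 246 ≡ 1 (mod 49)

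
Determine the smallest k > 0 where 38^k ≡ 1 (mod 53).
26

53 is prime, so ord(38) divides φ(53) = 52.
Divisors of 52: 1, 2, 4, 13, 26, 52.
Repeated squaring: 38^1 ≡ 38, 38^2 ≡ 13, 38^4 ≡ 10, 38^8 ≡ 47, 38^16 ≡ 36, 38^32 ≡ 24 (mod 53).
Test 38^d mod 53 for each divisor d in increasing order:
38^1 ≡ 38
38^2 ≡ 13
38^4 ≡ 10
38^13 = 38^8·38^4·38^1 ≡ 52
38^26 = 38^16·38^8·38^2 ≡ 1  ← first divisor giving 1
The order is 26.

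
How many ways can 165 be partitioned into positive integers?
172389800255

p(n) counts ways to write n as a sum of positive integers (order ignored).
Euler's pentagonal recurrence: p(k) = p(k-1) + p(k-2) - p(k-5) - p(k-7) + p(k-12) + p(k-15) - ... (offsets j(3j∓1)/2, signs ++--, p(0)=1, p(<0)=0).
DP table for k = 0..164: p(0)=1, p(1)=1, p(2)=2, p(3)=3, p(4)=5, p(5)=7, p(6)=11, p(7)=15, p(8)=22, p(9)=30, p(10)=42, p(11)=56, p(12)=77, p(13)=101, p(14)=135, p(15)=176, p(16)=231, p(17)=297, p(18)=385, p(19)=490, p(20)=627, p(21)=792, p(22)=1002, p(23)=1255, p(24)=1575, p(25)=1958, p(26)=2436, p(27)=3010, p(28)=3718, p(29)=4565, p(30)=5604, p(31)=6842, p(32)=8349, p(33)=10143, p(34)=12310, p(35)=14883, p(36)=17977, p(37)=21637, p(38)=26015, p(39)=31185, p(40)=37338, p(41)=44583, p(42)=53174, p(43)=63261, p(44)=75175, p(45)=89134, p(46)=105558, p(47)=124754, p(48)=147273, p(49)=173525, p(50)=204226, p(51)=239943, p(52)=281589, p(53)=329931, p(54)=386155, p(55)=451276, p(56)=526823, p(57)=614154, p(58)=715220, p(59)=831820, p(60)=966467, p(61)=1121505, p(62)=1300156, p(63)=1505499, p(64)=1741630, p(65)=2012558, p(66)=2323520, p(67)=2679689, p(68)=3087735, p(69)=3554345, p(70)=4087968, p(71)=4697205, p(72)=5392783, p(73)=6185689, p(74)=7089500, p(75)=8118264, p(76)=9289091, p(77)=10619863, p(78)=12132164, p(79)=13848650, p(80)=15796476, p(81)=18004327, p(82)=20506255, p(83)=23338469, p(84)=26543660, p(85)=30167357, p(86)=34262962, p(87)=38887673, p(88)=44108109, p(89)=49995925, p(90)=56634173, p(91)=64112359, p(92)=72533807, p(93)=82010177, p(94)=92669720, p(95)=104651419, p(96)=118114304, p(97)=133230930, p(98)=150198136, p(99)=169229875, p(100)=190569292, p(101)=214481126, p(102)=241265379, p(103)=271248950, p(104)=304801365, p(105)=342325709, p(106)=384276336, p(107)=431149389, p(108)=483502844, p(109)=541946240, p(110)=607163746, p(111)=679903203, p(112)=761002156, p(113)=851376628, p(114)=952050665, p(115)=1064144451, p(116)=1188908248, p(117)=1327710076, p(118)=1482074143, p(119)=1653668665, p(120)=1844349560, p(121)=2056148051, p(122)=2291320912, p(123)=2552338241, p(124)=2841940500, p(125)=3163127352, p(126)=3519222692, p(127)=3913864295, p(128)=4351078600, p(129)=4835271870, p(130)=5371315400, p(131)=5964539504, p(132)=6620830889, p(133)=7346629512, p(134)=8149040695, p(135)=9035836076, p(136)=10015581680, p(137)=11097645016, p(138)=12292341831, p(139)=13610949895, p(140)=15065878135, p(141)=16670689208, p(142)=18440293320, p(143)=20390982757, p(144)=22540654445, p(145)=24908858009, p(146)=27517052599, p(147)=30388671978, p(148)=33549419497, p(149)=37027355200, p(150)=40853235313, p(151)=45060624582, p(152)=49686288421, p(153)=54770336324, p(154)=60356673280, p(155)=66493182097, p(156)=73232243759, p(157)=80630964769, p(158)=88751778802, p(159)=97662728555, p(160)=107438159466, p(161)=118159068427, p(162)=129913904637, p(163)=142798995930, p(164)=156919475295.
Final step: p(165) = p(164) + p(163) - p(160) - p(158) + p(153) + p(150) - p(143) - p(139) + p(130) + p(125) - p(114) - p(108) + p(95) + p(88) - p(73) - p(65) + p(48) + p(39) - p(20) - p(10)
= 156919475295 + 142798995930 - 107438159466 - 88751778802 + 54770336324 + 40853235313 - 20390982757 - 13610949895 + 5371315400 + 3163127352 - 952050665 - 483502844 + 104651419 + 44108109 - 6185689 - 2012558 + 147273 + 31185 - 627 - 42
= 172389800255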